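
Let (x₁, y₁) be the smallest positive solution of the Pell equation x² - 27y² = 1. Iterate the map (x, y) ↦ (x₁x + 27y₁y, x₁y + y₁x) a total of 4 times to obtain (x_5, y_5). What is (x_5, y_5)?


Step 1: Find the fundamental solution (x₁, y₁) of x² - 27y² = 1.
  Expand √27 as a continued fraction. a₀ = ⌊√27⌋ = 5; iterate m_{k+1} = d_k·a_k − m_k, d_{k+1} = (27 − m_{k+1}²)/d_k, a_{k+1} = ⌊(a₀ + m_{k+1})/d_{k+1}⌋ (starting m₀ = 0, d₀ = 1), with convergents p_k = a_k·p_{k-1} + p_{k-2}, q_k = a_k·q_{k-1} + q_{k-2} (p₋₁ = 1, q₋₁ = 0):
  k = 0: a₀ = 5; p₀/q₀ = 5/1; p₀² − 27·q₀² = 25 − 27 = -2.
  k = 1: m = 5, d = 2, a = ⌊(5 + 5)/2⌋ = 5; p/q = (5·5 + 1)/(5·1 + 0) = 26/5; p² − 27·q² = 676 − 675 = 1.
  The first convergent with p² − 27·q² = 1 gives the fundamental solution (x₁, y₁) = (26, 5).
Step 2: Apply the recurrence (x_{n+1}, y_{n+1}) = (x₁x_n + 27y₁y_n, x₁y_n + y₁x_n) repeatedly.
  From (x_1, y_1) = (26, 5): x_2 = 26·26 + 27·5·5 = 1351; y_2 = 26·5 + 5·26 = 260.
  From (x_2, y_2) = (1351, 260): x_3 = 26·1351 + 27·5·260 = 70226; y_3 = 26·260 + 5·1351 = 13515.
  From (x_3, y_3) = (70226, 13515): x_4 = 26·70226 + 27·5·13515 = 3650401; y_4 = 26·13515 + 5·70226 = 702520.
  From (x_4, y_4) = (3650401, 702520): x_5 = 26·3650401 + 27·5·702520 = 189750626; y_5 = 26·702520 + 5·3650401 = 36517525.
Step 3: Verify x_5² - 27·y_5² = 36005300067391876 - 36005300067391875 = 1 (should be 1). ✓

(x_1, y_1) = (26, 5); (x_5, y_5) = (189750626, 36517525).


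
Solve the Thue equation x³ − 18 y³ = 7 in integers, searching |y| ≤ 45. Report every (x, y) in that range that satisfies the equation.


The equation is x³ - 18y³ = 7. For fixed y, x³ = 18·y³ + 7, so a solution requires the RHS to be a perfect cube.
Strategy: iterate y from -45 to 45, compute RHS = 18·y³ + 7, and check whether it is a (positive or negative) perfect cube.
Check small values of y:
  y = 0: RHS = 7 is not a perfect cube.
  y = 1: RHS = 25 is not a perfect cube.
  y = -1: RHS = -11 is not a perfect cube.
  y = 2: RHS = 151 is not a perfect cube.
  y = -2: RHS = -137 is not a perfect cube.
  y = 3: RHS = 493 is not a perfect cube.
  y = -3: RHS = -479 is not a perfect cube.
Continuing the search up to |y| = 45 finds no solutions either.
No (x, y) in the scanned range satisfies the equation.

No integer solutions with |y| ≤ 45.


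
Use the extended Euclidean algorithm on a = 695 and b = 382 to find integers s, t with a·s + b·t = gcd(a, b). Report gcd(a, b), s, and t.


Euclidean algorithm on (695, 382) — divide until remainder is 0:
  695 = 1 · 382 + 313
  382 = 1 · 313 + 69
  313 = 4 · 69 + 37
  69 = 1 · 37 + 32
  37 = 1 · 32 + 5
  32 = 6 · 5 + 2
  5 = 2 · 2 + 1
  2 = 2 · 1 + 0
gcd(695, 382) = 1.
Track Bezout coefficients alongside the remainders: start with r₀ = 695 = a·1 + b·0 (s = 1, t = 0) and r₁ = 382 = a·0 + b·1 (s = 0, t = 1); each new remainder r_{k+1} = r_{k-1} − q_k·r_k inherits s_{k+1} = s_{k-1} − q_k·s_k, t_{k+1} = t_{k-1} − q_k·t_k, so r_k = a·s_k + b·t_k at every step:
  q = 1: r = 313, s = 1 − 1·0 = 1, t = 0 − 1·1 = -1  (check: 695·1 + 382·(-1) = 313)
  q = 1: r = 69, s = 0 − 1·1 = -1, t = 1 − 1·(-1) = 2  (check: 695·(-1) + 382·2 = 69)
  q = 4: r = 37, s = 1 − 4·(-1) = 5, t = -1 − 4·2 = -9  (check: 695·5 + 382·(-9) = 37)
  q = 1: r = 32, s = -1 − 1·5 = -6, t = 2 − 1·(-9) = 11  (check: 695·(-6) + 382·11 = 32)
  q = 1: r = 5, s = 5 − 1·(-6) = 11, t = -9 − 1·11 = -20  (check: 695·11 + 382·(-20) = 5)
  q = 6: r = 2, s = -6 − 6·11 = -72, t = 11 − 6·(-20) = 131  (check: 695·(-72) + 382·131 = 2)
  q = 2: r = 1, s = 11 − 2·(-72) = 155, t = -20 − 2·131 = -282  (check: 695·155 + 382·(-282) = 1)
The row with r = 1 (the gcd) gives the Bezout coefficients s = 155, t = -282.
Result: 695 · (155) + 382 · (-282) = 1.

gcd(695, 382) = 1; s = 155, t = -282 (check: 695·155 + 382·(-282) = 1).


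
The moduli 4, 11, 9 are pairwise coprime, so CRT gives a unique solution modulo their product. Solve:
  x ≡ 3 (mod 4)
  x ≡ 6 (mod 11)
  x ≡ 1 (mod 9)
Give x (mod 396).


Moduli 4, 11, 9 are pairwise coprime; by CRT there is a unique solution modulo M = 4 · 11 · 9 = 396.
Solve pairwise, accumulating the modulus:
  Start with x ≡ 3 (mod 4).
  Combine with x ≡ 6 (mod 11): since gcd(4, 11) = 1, we get a unique residue mod 44.
    Write x = 3 + 4·t and substitute into x ≡ 6 (mod 11): 4·t ≡ 6 − 3 = 3 (mod 11).
    The inverse of 4 mod 11 is 3 (since 4·3 = 12 = 1·11 + 1), so t ≡ 3·3 = 9 ≡ 9 (mod 11).
    Then x = 3 + 4·9 = 39, valid modulo lcm(4, 11) = 44: x ≡ 39 (mod 44).
  Combine with x ≡ 1 (mod 9): since gcd(44, 9) = 1, we get a unique residue mod 396.
    Write x = 39 + 44·t and substitute into x ≡ 1 (mod 9): 44·t ≡ 1 − 39 = -38 (mod 9).
    Reduce coefficients mod 9: 8·t ≡ 7 (mod 9).
    The inverse of 8 mod 9 is 8 (since 8·8 = 64 = 7·9 + 1), so t ≡ 8·7 = 56 ≡ 2 (mod 9).
    Then x = 39 + 44·2 = 127, valid modulo lcm(44, 9) = 396: x ≡ 127 (mod 396).
Verify: 127 mod 4 = 3 ✓, 127 mod 11 = 6 ✓, 127 mod 9 = 1 ✓.

x ≡ 127 (mod 396).


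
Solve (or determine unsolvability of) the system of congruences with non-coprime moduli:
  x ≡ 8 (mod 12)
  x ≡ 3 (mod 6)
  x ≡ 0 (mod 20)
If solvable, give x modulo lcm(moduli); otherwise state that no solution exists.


Moduli 12, 6, 20 are not pairwise coprime, so CRT works modulo lcm(m_i) when all pairwise compatibility conditions hold.
Pairwise compatibility: gcd(m_i, m_j) must divide a_i - a_j for every pair.
Merge one congruence at a time:
  Start: x ≡ 8 (mod 12).
  Combine with x ≡ 3 (mod 6): gcd(12, 6) = 6, and 3 - 8 = -5 is NOT divisible by 6.
    ⇒ system is inconsistent (no integer solution).

No solution (the system is inconsistent).


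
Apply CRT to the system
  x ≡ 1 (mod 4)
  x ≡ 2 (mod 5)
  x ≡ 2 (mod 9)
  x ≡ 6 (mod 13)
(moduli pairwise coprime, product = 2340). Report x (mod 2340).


Product of moduli M = 4 · 5 · 9 · 13 = 2340.
Merge one congruence at a time:
  Start: x ≡ 1 (mod 4).
  Combine with x ≡ 2 (mod 5); new modulus lcm = 20.
    Write x = 1 + 4·t and substitute into x ≡ 2 (mod 5): 4·t ≡ 2 − 1 = 1 (mod 5).
    The inverse of 4 mod 5 is 4 (since 4·4 = 16 = 3·5 + 1), so t ≡ 4·1 = 4 ≡ 4 (mod 5).
    Then x = 1 + 4·4 = 17, valid modulo lcm(4, 5) = 20: x ≡ 17 (mod 20).
  Combine with x ≡ 2 (mod 9); new modulus lcm = 180.
    Write x = 17 + 20·t and substitute into x ≡ 2 (mod 9): 20·t ≡ 2 − 17 = -15 (mod 9).
    Reduce coefficients mod 9: 2·t ≡ 3 (mod 9).
    The inverse of 2 mod 9 is 5 (since 2·5 = 10 = 1·9 + 1), so t ≡ 5·3 = 15 ≡ 6 (mod 9).
    Then x = 17 + 20·6 = 137, valid modulo lcm(20, 9) = 180: x ≡ 137 (mod 180).
  Combine with x ≡ 6 (mod 13); new modulus lcm = 2340.
    Write x = 137 + 180·t and substitute into x ≡ 6 (mod 13): 180·t ≡ 6 − 137 = -131 (mod 13).
    Reduce coefficients mod 13: 11·t ≡ 12 (mod 13).
    The inverse of 11 mod 13 is 6 (since 11·6 = 66 = 5·13 + 1), so t ≡ 6·12 = 72 ≡ 7 (mod 13).
    Then x = 137 + 180·7 = 1397, valid modulo lcm(180, 13) = 2340: x ≡ 1397 (mod 2340).
Verify against each original: 1397 mod 4 = 1, 1397 mod 5 = 2, 1397 mod 9 = 2, 1397 mod 13 = 6.

x ≡ 1397 (mod 2340).


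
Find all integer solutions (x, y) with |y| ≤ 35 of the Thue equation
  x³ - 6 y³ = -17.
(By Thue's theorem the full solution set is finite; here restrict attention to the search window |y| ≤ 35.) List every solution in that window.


The equation is x³ - 6y³ = -17. For fixed y, x³ = 6·y³ − 17, so a solution requires the RHS to be a perfect cube.
Strategy: iterate y from -35 to 35, compute RHS = 6·y³ − 17, and check whether it is a (positive or negative) perfect cube.
Check small values of y:
  y = 0: RHS = -17 is not a perfect cube.
  y = 1: RHS = -11 is not a perfect cube.
  y = -1: RHS = -23 is not a perfect cube.
  y = 2: RHS = 31 is not a perfect cube.
  y = -2: RHS = -65 is not a perfect cube.
  y = 3: RHS = 145 is not a perfect cube.
  y = -3: RHS = -179 is not a perfect cube.
Continuing the search up to |y| = 35 finds no solutions either.
No (x, y) in the scanned range satisfies the equation.

No integer solutions with |y| ≤ 35.


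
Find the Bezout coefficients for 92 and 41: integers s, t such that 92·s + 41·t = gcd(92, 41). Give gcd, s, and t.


Euclidean algorithm on (92, 41) — divide until remainder is 0:
  92 = 2 · 41 + 10
  41 = 4 · 10 + 1
  10 = 10 · 1 + 0
gcd(92, 41) = 1.
Track Bezout coefficients alongside the remainders: start with r₀ = 92 = a·1 + b·0 (s = 1, t = 0) and r₁ = 41 = a·0 + b·1 (s = 0, t = 1); each new remainder r_{k+1} = r_{k-1} − q_k·r_k inherits s_{k+1} = s_{k-1} − q_k·s_k, t_{k+1} = t_{k-1} − q_k·t_k, so r_k = a·s_k + b·t_k at every step:
  q = 2: r = 10, s = 1 − 2·0 = 1, t = 0 − 2·1 = -2  (check: 92·1 + 41·(-2) = 10)
  q = 4: r = 1, s = 0 − 4·1 = -4, t = 1 − 4·(-2) = 9  (check: 92·(-4) + 41·9 = 1)
The row with r = 1 (the gcd) gives the Bezout coefficients s = -4, t = 9.
Result: 92 · (-4) + 41 · (9) = 1.

gcd(92, 41) = 1; s = -4, t = 9 (check: 92·(-4) + 41·9 = 1).


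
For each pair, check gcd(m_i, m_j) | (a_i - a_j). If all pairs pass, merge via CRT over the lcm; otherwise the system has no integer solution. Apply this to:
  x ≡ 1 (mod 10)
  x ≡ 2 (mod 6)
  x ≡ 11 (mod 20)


Moduli 10, 6, 20 are not pairwise coprime, so CRT works modulo lcm(m_i) when all pairwise compatibility conditions hold.
Pairwise compatibility: gcd(m_i, m_j) must divide a_i - a_j for every pair.
Merge one congruence at a time:
  Start: x ≡ 1 (mod 10).
  Combine with x ≡ 2 (mod 6): gcd(10, 6) = 2, and 2 - 1 = 1 is NOT divisible by 2.
    ⇒ system is inconsistent (no integer solution).

No solution (the system is inconsistent).


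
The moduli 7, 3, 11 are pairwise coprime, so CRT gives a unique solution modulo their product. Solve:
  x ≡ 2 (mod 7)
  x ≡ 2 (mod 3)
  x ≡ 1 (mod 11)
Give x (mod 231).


Moduli 7, 3, 11 are pairwise coprime; by CRT there is a unique solution modulo M = 7 · 3 · 11 = 231.
Solve pairwise, accumulating the modulus:
  Start with x ≡ 2 (mod 7).
  Combine with x ≡ 2 (mod 3): since gcd(7, 3) = 1, we get a unique residue mod 21.
    Write x = 2 + 7·t and substitute into x ≡ 2 (mod 3): 7·t ≡ 2 − 2 = 0 (mod 3).
    Reduce coefficients mod 3: 1·t ≡ 0 (mod 3).
    So t ≡ 0 (mod 3).
    Then x = 2 + 7·0 = 2, valid modulo lcm(7, 3) = 21: x ≡ 2 (mod 21).
  Combine with x ≡ 1 (mod 11): since gcd(21, 11) = 1, we get a unique residue mod 231.
    Write x = 2 + 21·t and substitute into x ≡ 1 (mod 11): 21·t ≡ 1 − 2 = -1 (mod 11).
    Reduce coefficients mod 11: 10·t ≡ 10 (mod 11).
    The inverse of 10 mod 11 is 10 (since 10·10 = 100 = 9·11 + 1), so t ≡ 10·10 = 100 ≡ 1 (mod 11).
    Then x = 2 + 21·1 = 23, valid modulo lcm(21, 11) = 231: x ≡ 23 (mod 231).
Verify: 23 mod 7 = 2 ✓, 23 mod 3 = 2 ✓, 23 mod 11 = 1 ✓.

x ≡ 23 (mod 231).


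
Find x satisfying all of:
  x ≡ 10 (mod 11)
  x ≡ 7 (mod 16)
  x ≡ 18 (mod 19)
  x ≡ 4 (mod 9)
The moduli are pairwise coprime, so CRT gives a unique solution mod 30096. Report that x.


Product of moduli M = 11 · 16 · 19 · 9 = 30096.
Merge one congruence at a time:
  Start: x ≡ 10 (mod 11).
  Combine with x ≡ 7 (mod 16); new modulus lcm = 176.
    Write x = 10 + 11·t and substitute into x ≡ 7 (mod 16): 11·t ≡ 7 − 10 = -3 (mod 16).
    Reduce coefficients mod 16: 11·t ≡ 13 (mod 16).
    The inverse of 11 mod 16 is 3 (since 11·3 = 33 = 2·16 + 1), so t ≡ 3·13 = 39 ≡ 7 (mod 16).
    Then x = 10 + 11·7 = 87, valid modulo lcm(11, 16) = 176: x ≡ 87 (mod 176).
  Combine with x ≡ 18 (mod 19); new modulus lcm = 3344.
    Write x = 87 + 176·t and substitute into x ≡ 18 (mod 19): 176·t ≡ 18 − 87 = -69 (mod 19).
    Reduce coefficients mod 19: 5·t ≡ 7 (mod 19).
    The inverse of 5 mod 19 is 4 (since 5·4 = 20 = 1·19 + 1), so t ≡ 4·7 = 28 ≡ 9 (mod 19).
    Then x = 87 + 176·9 = 1671, valid modulo lcm(176, 19) = 3344: x ≡ 1671 (mod 3344).
  Combine with x ≡ 4 (mod 9); new modulus lcm = 30096.
    Write x = 1671 + 3344·t and substitute into x ≡ 4 (mod 9): 3344·t ≡ 4 − 1671 = -1667 (mod 9).
    Reduce coefficients mod 9: 5·t ≡ 7 (mod 9).
    The inverse of 5 mod 9 is 2 (since 5·2 = 10 = 1·9 + 1), so t ≡ 2·7 = 14 ≡ 5 (mod 9).
    Then x = 1671 + 3344·5 = 18391, valid modulo lcm(3344, 9) = 30096: x ≡ 18391 (mod 30096).
Verify against each original: 18391 mod 11 = 10, 18391 mod 16 = 7, 18391 mod 19 = 18, 18391 mod 9 = 4.

x ≡ 18391 (mod 30096).


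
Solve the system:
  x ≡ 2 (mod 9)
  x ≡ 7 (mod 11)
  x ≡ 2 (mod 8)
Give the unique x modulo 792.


Moduli 9, 11, 8 are pairwise coprime; by CRT there is a unique solution modulo M = 9 · 11 · 8 = 792.
Solve pairwise, accumulating the modulus:
  Start with x ≡ 2 (mod 9).
  Combine with x ≡ 7 (mod 11): since gcd(9, 11) = 1, we get a unique residue mod 99.
    Write x = 2 + 9·t and substitute into x ≡ 7 (mod 11): 9·t ≡ 7 − 2 = 5 (mod 11).
    The inverse of 9 mod 11 is 5 (since 9·5 = 45 = 4·11 + 1), so t ≡ 5·5 = 25 ≡ 3 (mod 11).
    Then x = 2 + 9·3 = 29, valid modulo lcm(9, 11) = 99: x ≡ 29 (mod 99).
  Combine with x ≡ 2 (mod 8): since gcd(99, 8) = 1, we get a unique residue mod 792.
    Write x = 29 + 99·t and substitute into x ≡ 2 (mod 8): 99·t ≡ 2 − 29 = -27 (mod 8).
    Reduce coefficients mod 8: 3·t ≡ 5 (mod 8).
    The inverse of 3 mod 8 is 3 (since 3·3 = 9 = 1·8 + 1), so t ≡ 3·5 = 15 ≡ 7 (mod 8).
    Then x = 29 + 99·7 = 722, valid modulo lcm(99, 8) = 792: x ≡ 722 (mod 792).
Verify: 722 mod 9 = 2 ✓, 722 mod 11 = 7 ✓, 722 mod 8 = 2 ✓.

x ≡ 722 (mod 792).


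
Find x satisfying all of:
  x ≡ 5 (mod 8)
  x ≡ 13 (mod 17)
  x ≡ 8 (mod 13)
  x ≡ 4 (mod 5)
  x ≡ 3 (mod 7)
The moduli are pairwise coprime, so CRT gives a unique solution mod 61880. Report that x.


Product of moduli M = 8 · 17 · 13 · 5 · 7 = 61880.
Merge one congruence at a time:
  Start: x ≡ 5 (mod 8).
  Combine with x ≡ 13 (mod 17); new modulus lcm = 136.
    Write x = 5 + 8·t and substitute into x ≡ 13 (mod 17): 8·t ≡ 13 − 5 = 8 (mod 17).
    The inverse of 8 mod 17 is 15 (since 8·15 = 120 = 7·17 + 1), so t ≡ 15·8 = 120 ≡ 1 (mod 17).
    Then x = 5 + 8·1 = 13, valid modulo lcm(8, 17) = 136: x ≡ 13 (mod 136).
  Combine with x ≡ 8 (mod 13); new modulus lcm = 1768.
    Write x = 13 + 136·t and substitute into x ≡ 8 (mod 13): 136·t ≡ 8 − 13 = -5 (mod 13).
    Reduce coefficients mod 13: 6·t ≡ 8 (mod 13).
    The inverse of 6 mod 13 is 11 (since 6·11 = 66 = 5·13 + 1), so t ≡ 11·8 = 88 ≡ 10 (mod 13).
    Then x = 13 + 136·10 = 1373, valid modulo lcm(136, 13) = 1768: x ≡ 1373 (mod 1768).
  Combine with x ≡ 4 (mod 5); new modulus lcm = 8840.
    Write x = 1373 + 1768·t and substitute into x ≡ 4 (mod 5): 1768·t ≡ 4 − 1373 = -1369 (mod 5).
    Reduce coefficients mod 5: 3·t ≡ 1 (mod 5).
    The inverse of 3 mod 5 is 2 (since 3·2 = 6 = 1·5 + 1), so t ≡ 2·1 = 2 ≡ 2 (mod 5).
    Then x = 1373 + 1768·2 = 4909, valid modulo lcm(1768, 5) = 8840: x ≡ 4909 (mod 8840).
  Combine with x ≡ 3 (mod 7); new modulus lcm = 61880.
    Write x = 4909 + 8840·t and substitute into x ≡ 3 (mod 7): 8840·t ≡ 3 − 4909 = -4906 (mod 7).
    Reduce coefficients mod 7: 6·t ≡ 1 (mod 7).
    The inverse of 6 mod 7 is 6 (since 6·6 = 36 = 5·7 + 1), so t ≡ 6·1 = 6 ≡ 6 (mod 7).
    Then x = 4909 + 8840·6 = 57949, valid modulo lcm(8840, 7) = 61880: x ≡ 57949 (mod 61880).
Verify against each original: 57949 mod 8 = 5, 57949 mod 17 = 13, 57949 mod 13 = 8, 57949 mod 5 = 4, 57949 mod 7 = 3.

x ≡ 57949 (mod 61880).


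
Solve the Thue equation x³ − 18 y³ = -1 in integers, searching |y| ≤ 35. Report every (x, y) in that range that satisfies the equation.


The equation is x³ - 18y³ = -1. For fixed y, x³ = 18·y³ − 1, so a solution requires the RHS to be a perfect cube.
Strategy: iterate y from -35 to 35, compute RHS = 18·y³ − 1, and check whether it is a (positive or negative) perfect cube.
Check small values of y:
  y = 0: RHS = -1 = (-1)³ ⇒ x = -1 works.
  y = 1: RHS = 17 is not a perfect cube.
  y = -1: RHS = -19 is not a perfect cube.
  y = 2: RHS = 143 is not a perfect cube.
  y = -2: RHS = -145 is not a perfect cube.
  y = 3: RHS = 485 is not a perfect cube.
  y = -3: RHS = -487 is not a perfect cube.
Continuing the search up to |y| = 35 finds no further solutions beyond those listed.
Collected solutions: (-1, 0).

Solutions (with |y| ≤ 35): (-1, 0).


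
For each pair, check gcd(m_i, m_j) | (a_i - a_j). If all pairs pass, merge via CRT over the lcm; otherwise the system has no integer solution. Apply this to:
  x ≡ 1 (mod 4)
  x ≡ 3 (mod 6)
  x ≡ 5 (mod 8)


Moduli 4, 6, 8 are not pairwise coprime, so CRT works modulo lcm(m_i) when all pairwise compatibility conditions hold.
Pairwise compatibility: gcd(m_i, m_j) must divide a_i - a_j for every pair.
Merge one congruence at a time:
  Start: x ≡ 1 (mod 4).
  Combine with x ≡ 3 (mod 6): gcd(4, 6) = 2; 3 - 1 = 2, which IS divisible by 2, so compatible.
    Write x = 1 + 4·t and substitute into x ≡ 3 (mod 6): 4·t ≡ 3 − 1 = 2 (mod 6).
    Divide the congruence (and modulus) by g = 2: 2·t ≡ 1 (mod 3).
    The inverse of 2 mod 3 is 2 (since 2·2 = 4 = 1·3 + 1), so t ≡ 2·1 = 2 ≡ 2 (mod 3).
    Then x = 1 + 4·2 = 9, valid modulo lcm(4, 6) = 12: x ≡ 9 (mod 12).
  Combine with x ≡ 5 (mod 8): gcd(12, 8) = 4; 5 - 9 = -4, which IS divisible by 4, so compatible.
    Write x = 9 + 12·t and substitute into x ≡ 5 (mod 8): 12·t ≡ 5 − 9 = -4 (mod 8).
    Divide the congruence (and modulus) by g = 4: 3·t ≡ -1 (mod 2).
    Reduce coefficients mod 2: 1·t ≡ 1 (mod 2).
    So t ≡ 1 (mod 2).
    Then x = 9 + 12·1 = 21, valid modulo lcm(12, 8) = 24: x ≡ 21 (mod 24).
Verify: 21 mod 4 = 1, 21 mod 6 = 3, 21 mod 8 = 5.

x ≡ 21 (mod 24).


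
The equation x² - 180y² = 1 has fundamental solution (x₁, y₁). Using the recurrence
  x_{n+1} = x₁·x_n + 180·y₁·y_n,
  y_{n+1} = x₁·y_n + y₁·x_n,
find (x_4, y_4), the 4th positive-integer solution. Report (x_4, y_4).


Step 1: Find the fundamental solution (x₁, y₁) of x² - 180y² = 1.
  Expand √180 as a continued fraction. a₀ = ⌊√180⌋ = 13; iterate m_{k+1} = d_k·a_k − m_k, d_{k+1} = (180 − m_{k+1}²)/d_k, a_{k+1} = ⌊(a₀ + m_{k+1})/d_{k+1}⌋ (starting m₀ = 0, d₀ = 1), with convergents p_k = a_k·p_{k-1} + p_{k-2}, q_k = a_k·q_{k-1} + q_{k-2} (p₋₁ = 1, q₋₁ = 0):
  k = 0: a₀ = 13; p₀/q₀ = 13/1; p₀² − 180·q₀² = 169 − 180 = -11.
  k = 1: m = 13, d = 11, a = ⌊(13 + 13)/11⌋ = 2; p/q = (2·13 + 1)/(2·1 + 0) = 27/2; p² − 180·q² = 729 − 720 = 9.
  k = 2: m = 9, d = 9, a = ⌊(13 + 9)/9⌋ = 2; p/q = (2·27 + 13)/(2·2 + 1) = 67/5; p² − 180·q² = 4489 − 4500 = -11.
  k = 3: m = 9, d = 11, a = ⌊(13 + 9)/11⌋ = 2; p/q = (2·67 + 27)/(2·5 + 2) = 161/12; p² − 180·q² = 25921 − 25920 = 1.
  The first convergent with p² − 180·q² = 1 gives the fundamental solution (x₁, y₁) = (161, 12).
Step 2: Apply the recurrence (x_{n+1}, y_{n+1}) = (x₁x_n + 180y₁y_n, x₁y_n + y₁x_n) repeatedly.
  From (x_1, y_1) = (161, 12): x_2 = 161·161 + 180·12·12 = 51841; y_2 = 161·12 + 12·161 = 3864.
  From (x_2, y_2) = (51841, 3864): x_3 = 161·51841 + 180·12·3864 = 16692641; y_3 = 161·3864 + 12·51841 = 1244196.
  From (x_3, y_3) = (16692641, 1244196): x_4 = 161·16692641 + 180·12·1244196 = 5374978561; y_4 = 161·1244196 + 12·16692641 = 400627248.
Step 3: Verify x_4² - 180·y_4² = 28890394531209630721 - 28890394531209630720 = 1 (should be 1). ✓

(x_1, y_1) = (161, 12); (x_4, y_4) = (5374978561, 400627248).


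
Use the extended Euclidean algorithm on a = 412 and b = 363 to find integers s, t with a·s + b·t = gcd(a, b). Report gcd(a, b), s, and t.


Euclidean algorithm on (412, 363) — divide until remainder is 0:
  412 = 1 · 363 + 49
  363 = 7 · 49 + 20
  49 = 2 · 20 + 9
  20 = 2 · 9 + 2
  9 = 4 · 2 + 1
  2 = 2 · 1 + 0
gcd(412, 363) = 1.
Track Bezout coefficients alongside the remainders: start with r₀ = 412 = a·1 + b·0 (s = 1, t = 0) and r₁ = 363 = a·0 + b·1 (s = 0, t = 1); each new remainder r_{k+1} = r_{k-1} − q_k·r_k inherits s_{k+1} = s_{k-1} − q_k·s_k, t_{k+1} = t_{k-1} − q_k·t_k, so r_k = a·s_k + b·t_k at every step:
  q = 1: r = 49, s = 1 − 1·0 = 1, t = 0 − 1·1 = -1  (check: 412·1 + 363·(-1) = 49)
  q = 7: r = 20, s = 0 − 7·1 = -7, t = 1 − 7·(-1) = 8  (check: 412·(-7) + 363·8 = 20)
  q = 2: r = 9, s = 1 − 2·(-7) = 15, t = -1 − 2·8 = -17  (check: 412·15 + 363·(-17) = 9)
  q = 2: r = 2, s = -7 − 2·15 = -37, t = 8 − 2·(-17) = 42  (check: 412·(-37) + 363·42 = 2)
  q = 4: r = 1, s = 15 − 4·(-37) = 163, t = -17 − 4·42 = -185  (check: 412·163 + 363·(-185) = 1)
The row with r = 1 (the gcd) gives the Bezout coefficients s = 163, t = -185.
Result: 412 · (163) + 363 · (-185) = 1.

gcd(412, 363) = 1; s = 163, t = -185 (check: 412·163 + 363·(-185) = 1).


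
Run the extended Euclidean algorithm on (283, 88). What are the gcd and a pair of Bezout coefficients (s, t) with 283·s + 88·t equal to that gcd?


Euclidean algorithm on (283, 88) — divide until remainder is 0:
  283 = 3 · 88 + 19
  88 = 4 · 19 + 12
  19 = 1 · 12 + 7
  12 = 1 · 7 + 5
  7 = 1 · 5 + 2
  5 = 2 · 2 + 1
  2 = 2 · 1 + 0
gcd(283, 88) = 1.
Track Bezout coefficients alongside the remainders: start with r₀ = 283 = a·1 + b·0 (s = 1, t = 0) and r₁ = 88 = a·0 + b·1 (s = 0, t = 1); each new remainder r_{k+1} = r_{k-1} − q_k·r_k inherits s_{k+1} = s_{k-1} − q_k·s_k, t_{k+1} = t_{k-1} − q_k·t_k, so r_k = a·s_k + b·t_k at every step:
  q = 3: r = 19, s = 1 − 3·0 = 1, t = 0 − 3·1 = -3  (check: 283·1 + 88·(-3) = 19)
  q = 4: r = 12, s = 0 − 4·1 = -4, t = 1 − 4·(-3) = 13  (check: 283·(-4) + 88·13 = 12)
  q = 1: r = 7, s = 1 − 1·(-4) = 5, t = -3 − 1·13 = -16  (check: 283·5 + 88·(-16) = 7)
  q = 1: r = 5, s = -4 − 1·5 = -9, t = 13 − 1·(-16) = 29  (check: 283·(-9) + 88·29 = 5)
  q = 1: r = 2, s = 5 − 1·(-9) = 14, t = -16 − 1·29 = -45  (check: 283·14 + 88·(-45) = 2)
  q = 2: r = 1, s = -9 − 2·14 = -37, t = 29 − 2·(-45) = 119  (check: 283·(-37) + 88·119 = 1)
The row with r = 1 (the gcd) gives the Bezout coefficients s = -37, t = 119.
Result: 283 · (-37) + 88 · (119) = 1.

gcd(283, 88) = 1; s = -37, t = 119 (check: 283·(-37) + 88·119 = 1).


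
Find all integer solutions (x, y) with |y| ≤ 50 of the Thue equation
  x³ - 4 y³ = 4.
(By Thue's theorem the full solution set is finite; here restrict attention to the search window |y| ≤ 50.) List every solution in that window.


The equation is x³ - 4y³ = 4. For fixed y, x³ = 4·y³ + 4, so a solution requires the RHS to be a perfect cube.
Strategy: iterate y from -50 to 50, compute RHS = 4·y³ + 4, and check whether it is a (positive or negative) perfect cube.
Check small values of y:
  y = 0: RHS = 4 is not a perfect cube.
  y = 1: RHS = 8 = (2)³ ⇒ x = 2 works.
  y = -1: RHS = 0 = (0)³ ⇒ x = 0 works.
  y = 2: RHS = 36 is not a perfect cube.
  y = -2: RHS = -28 is not a perfect cube.
  y = 3: RHS = 112 is not a perfect cube.
  y = -3: RHS = -104 is not a perfect cube.
Continuing the search up to |y| = 50 finds no further solutions beyond those listed.
Collected solutions: (0, -1), (2, 1).

Solutions (with |y| ≤ 50): (0, -1), (2, 1).


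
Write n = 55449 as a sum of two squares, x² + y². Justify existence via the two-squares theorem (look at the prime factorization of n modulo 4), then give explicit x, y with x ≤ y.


Step 1: Factor n = 55449 = 3^2 · 61 · 101.
Step 2: Check the mod-4 condition on each prime factor: 3 ≡ 3 (mod 4), exponent 2 (must be even); 61 ≡ 1 (mod 4), exponent 1; 101 ≡ 1 (mod 4), exponent 1.
All primes ≡ 3 (mod 4) appear to even exponent (or don't appear), so by the two-squares theorem n IS expressible as a sum of two squares.
Step 3: Build a representation. Group n = k² · m with k = 3 and m = 61 · 101 = 6161 (a product of primes ≡ 1 (mod 4)); a representation of m scales to one of n via (k·x)² + (k·y)² = k²(x² + y²). Each prime p ≡ 1 (mod 4) is itself a sum of two squares; find a² by testing p − a² for a perfect square:
  61: 61 − 1² = 60, 61 − 2² = 57, 61 − 3² = 52, 61 − 4² = 45, 61 − 5² = 36 = 6² ⇒ 61 = 5² + 6².
  101: 101 − 1² = 100 = 10² ⇒ 101 = 1² + 10².
  Combine using the Brahmagupta–Fibonacci identity (a² + b²)(c² + d²) = (ac − bd)² + (ad + bc)² = (ac + bd)² + (ad − bc)²:
  61 · 101 = 6161: from (5² + 6²)(1² + 10²), take (5·1 − 6·10, 5·10 + 6·1) = (5 − 60, 50 + 6) = (-55, 56); dropping signs (only squares matter) gives (55, 56); check 55² + 56² = 3025 + 3136 = 6161 ✓.
  Scale by k = 3: (3·55, 3·56) = (165, 168).
Step 4: Order so x ≤ y and verify: 165² + 168² = 27225 + 28224 = 55449 = n. ✓

n = 55449 = 165² + 168² (one valid representation with x ≤ y).


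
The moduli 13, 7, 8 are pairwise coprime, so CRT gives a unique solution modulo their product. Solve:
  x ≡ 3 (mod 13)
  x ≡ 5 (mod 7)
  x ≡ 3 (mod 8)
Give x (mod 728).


Moduli 13, 7, 8 are pairwise coprime; by CRT there is a unique solution modulo M = 13 · 7 · 8 = 728.
Solve pairwise, accumulating the modulus:
  Start with x ≡ 3 (mod 13).
  Combine with x ≡ 5 (mod 7): since gcd(13, 7) = 1, we get a unique residue mod 91.
    Write x = 3 + 13·t and substitute into x ≡ 5 (mod 7): 13·t ≡ 5 − 3 = 2 (mod 7).
    Reduce coefficients mod 7: 6·t ≡ 2 (mod 7).
    The inverse of 6 mod 7 is 6 (since 6·6 = 36 = 5·7 + 1), so t ≡ 6·2 = 12 ≡ 5 (mod 7).
    Then x = 3 + 13·5 = 68, valid modulo lcm(13, 7) = 91: x ≡ 68 (mod 91).
  Combine with x ≡ 3 (mod 8): since gcd(91, 8) = 1, we get a unique residue mod 728.
    Write x = 68 + 91·t and substitute into x ≡ 3 (mod 8): 91·t ≡ 3 − 68 = -65 (mod 8).
    Reduce coefficients mod 8: 3·t ≡ 7 (mod 8).
    The inverse of 3 mod 8 is 3 (since 3·3 = 9 = 1·8 + 1), so t ≡ 3·7 = 21 ≡ 5 (mod 8).
    Then x = 68 + 91·5 = 523, valid modulo lcm(91, 8) = 728: x ≡ 523 (mod 728).
Verify: 523 mod 13 = 3 ✓, 523 mod 7 = 5 ✓, 523 mod 8 = 3 ✓.

x ≡ 523 (mod 728).


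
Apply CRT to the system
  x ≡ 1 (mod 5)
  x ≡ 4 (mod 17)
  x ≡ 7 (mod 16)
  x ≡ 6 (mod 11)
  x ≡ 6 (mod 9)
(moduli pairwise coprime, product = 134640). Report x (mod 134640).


Product of moduli M = 5 · 17 · 16 · 11 · 9 = 134640.
Merge one congruence at a time:
  Start: x ≡ 1 (mod 5).
  Combine with x ≡ 4 (mod 17); new modulus lcm = 85.
    Write x = 1 + 5·t and substitute into x ≡ 4 (mod 17): 5·t ≡ 4 − 1 = 3 (mod 17).
    The inverse of 5 mod 17 is 7 (since 5·7 = 35 = 2·17 + 1), so t ≡ 7·3 = 21 ≡ 4 (mod 17).
    Then x = 1 + 5·4 = 21, valid modulo lcm(5, 17) = 85: x ≡ 21 (mod 85).
  Combine with x ≡ 7 (mod 16); new modulus lcm = 1360.
    Write x = 21 + 85·t and substitute into x ≡ 7 (mod 16): 85·t ≡ 7 − 21 = -14 (mod 16).
    Reduce coefficients mod 16: 5·t ≡ 2 (mod 16).
    The inverse of 5 mod 16 is 13 (since 5·13 = 65 = 4·16 + 1), so t ≡ 13·2 = 26 ≡ 10 (mod 16).
    Then x = 21 + 85·10 = 871, valid modulo lcm(85, 16) = 1360: x ≡ 871 (mod 1360).
  Combine with x ≡ 6 (mod 11); new modulus lcm = 14960.
    Write x = 871 + 1360·t and substitute into x ≡ 6 (mod 11): 1360·t ≡ 6 − 871 = -865 (mod 11).
    Reduce coefficients mod 11: 7·t ≡ 4 (mod 11).
    The inverse of 7 mod 11 is 8 (since 7·8 = 56 = 5·11 + 1), so t ≡ 8·4 = 32 ≡ 10 (mod 11).
    Then x = 871 + 1360·10 = 14471, valid modulo lcm(1360, 11) = 14960: x ≡ 14471 (mod 14960).
  Combine with x ≡ 6 (mod 9); new modulus lcm = 134640.
    Write x = 14471 + 14960·t and substitute into x ≡ 6 (mod 9): 14960·t ≡ 6 − 14471 = -14465 (mod 9).
    Reduce coefficients mod 9: 2·t ≡ 7 (mod 9).
    The inverse of 2 mod 9 is 5 (since 2·5 = 10 = 1·9 + 1), so t ≡ 5·7 = 35 ≡ 8 (mod 9).
    Then x = 14471 + 14960·8 = 134151, valid modulo lcm(14960, 9) = 134640: x ≡ 134151 (mod 134640).
Verify against each original: 134151 mod 5 = 1, 134151 mod 17 = 4, 134151 mod 16 = 7, 134151 mod 11 = 6, 134151 mod 9 = 6.

x ≡ 134151 (mod 134640).


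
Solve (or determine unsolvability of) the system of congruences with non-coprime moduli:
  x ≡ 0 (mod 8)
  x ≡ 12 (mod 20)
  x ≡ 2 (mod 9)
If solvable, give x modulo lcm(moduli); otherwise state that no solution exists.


Moduli 8, 20, 9 are not pairwise coprime, so CRT works modulo lcm(m_i) when all pairwise compatibility conditions hold.
Pairwise compatibility: gcd(m_i, m_j) must divide a_i - a_j for every pair.
Merge one congruence at a time:
  Start: x ≡ 0 (mod 8).
  Combine with x ≡ 12 (mod 20): gcd(8, 20) = 4; 12 - 0 = 12, which IS divisible by 4, so compatible.
    Write x = 0 + 8·t and substitute into x ≡ 12 (mod 20): 8·t ≡ 12 − 0 = 12 (mod 20).
    Divide the congruence (and modulus) by g = 4: 2·t ≡ 3 (mod 5).
    The inverse of 2 mod 5 is 3 (since 2·3 = 6 = 1·5 + 1), so t ≡ 3·3 = 9 ≡ 4 (mod 5).
    Then x = 0 + 8·4 = 32, valid modulo lcm(8, 20) = 40: x ≡ 32 (mod 40).
  Combine with x ≡ 2 (mod 9): gcd(40, 9) = 1; 2 - 32 = -30, which IS divisible by 1, so compatible.
    Write x = 32 + 40·t and substitute into x ≡ 2 (mod 9): 40·t ≡ 2 − 32 = -30 (mod 9).
    Reduce coefficients mod 9: 4·t ≡ 6 (mod 9).
    The inverse of 4 mod 9 is 7 (since 4·7 = 28 = 3·9 + 1), so t ≡ 7·6 = 42 ≡ 6 (mod 9).
    Then x = 32 + 40·6 = 272, valid modulo lcm(40, 9) = 360: x ≡ 272 (mod 360).
Verify: 272 mod 8 = 0, 272 mod 20 = 12, 272 mod 9 = 2.

x ≡ 272 (mod 360).


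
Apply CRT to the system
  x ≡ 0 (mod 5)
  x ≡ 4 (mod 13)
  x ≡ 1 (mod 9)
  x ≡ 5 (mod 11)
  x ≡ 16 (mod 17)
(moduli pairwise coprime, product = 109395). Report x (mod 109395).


Product of moduli M = 5 · 13 · 9 · 11 · 17 = 109395.
Merge one congruence at a time:
  Start: x ≡ 0 (mod 5).
  Combine with x ≡ 4 (mod 13); new modulus lcm = 65.
    Write x = 0 + 5·t and substitute into x ≡ 4 (mod 13): 5·t ≡ 4 − 0 = 4 (mod 13).
    The inverse of 5 mod 13 is 8 (since 5·8 = 40 = 3·13 + 1), so t ≡ 8·4 = 32 ≡ 6 (mod 13).
    Then x = 0 + 5·6 = 30, valid modulo lcm(5, 13) = 65: x ≡ 30 (mod 65).
  Combine with x ≡ 1 (mod 9); new modulus lcm = 585.
    Write x = 30 + 65·t and substitute into x ≡ 1 (mod 9): 65·t ≡ 1 − 30 = -29 (mod 9).
    Reduce coefficients mod 9: 2·t ≡ 7 (mod 9).
    The inverse of 2 mod 9 is 5 (since 2·5 = 10 = 1·9 + 1), so t ≡ 5·7 = 35 ≡ 8 (mod 9).
    Then x = 30 + 65·8 = 550, valid modulo lcm(65, 9) = 585: x ≡ 550 (mod 585).
  Combine with x ≡ 5 (mod 11); new modulus lcm = 6435.
    Write x = 550 + 585·t and substitute into x ≡ 5 (mod 11): 585·t ≡ 5 − 550 = -545 (mod 11).
    Reduce coefficients mod 11: 2·t ≡ 5 (mod 11).
    The inverse of 2 mod 11 is 6 (since 2·6 = 12 = 1·11 + 1), so t ≡ 6·5 = 30 ≡ 8 (mod 11).
    Then x = 550 + 585·8 = 5230, valid modulo lcm(585, 11) = 6435: x ≡ 5230 (mod 6435).
  Combine with x ≡ 16 (mod 17); new modulus lcm = 109395.
    Write x = 5230 + 6435·t and substitute into x ≡ 16 (mod 17): 6435·t ≡ 16 − 5230 = -5214 (mod 17).
    Reduce coefficients mod 17: 9·t ≡ 5 (mod 17).
    The inverse of 9 mod 17 is 2 (since 9·2 = 18 = 1·17 + 1), so t ≡ 2·5 = 10 ≡ 10 (mod 17).
    Then x = 5230 + 6435·10 = 69580, valid modulo lcm(6435, 17) = 109395: x ≡ 69580 (mod 109395).
Verify against each original: 69580 mod 5 = 0, 69580 mod 13 = 4, 69580 mod 9 = 1, 69580 mod 11 = 5, 69580 mod 17 = 16.

x ≡ 69580 (mod 109395).


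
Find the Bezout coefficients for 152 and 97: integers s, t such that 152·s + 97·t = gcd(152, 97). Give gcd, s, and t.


Euclidean algorithm on (152, 97) — divide until remainder is 0:
  152 = 1 · 97 + 55
  97 = 1 · 55 + 42
  55 = 1 · 42 + 13
  42 = 3 · 13 + 3
  13 = 4 · 3 + 1
  3 = 3 · 1 + 0
gcd(152, 97) = 1.
Track Bezout coefficients alongside the remainders: start with r₀ = 152 = a·1 + b·0 (s = 1, t = 0) and r₁ = 97 = a·0 + b·1 (s = 0, t = 1); each new remainder r_{k+1} = r_{k-1} − q_k·r_k inherits s_{k+1} = s_{k-1} − q_k·s_k, t_{k+1} = t_{k-1} − q_k·t_k, so r_k = a·s_k + b·t_k at every step:
  q = 1: r = 55, s = 1 − 1·0 = 1, t = 0 − 1·1 = -1  (check: 152·1 + 97·(-1) = 55)
  q = 1: r = 42, s = 0 − 1·1 = -1, t = 1 − 1·(-1) = 2  (check: 152·(-1) + 97·2 = 42)
  q = 1: r = 13, s = 1 − 1·(-1) = 2, t = -1 − 1·2 = -3  (check: 152·2 + 97·(-3) = 13)
  q = 3: r = 3, s = -1 − 3·2 = -7, t = 2 − 3·(-3) = 11  (check: 152·(-7) + 97·11 = 3)
  q = 4: r = 1, s = 2 − 4·(-7) = 30, t = -3 − 4·11 = -47  (check: 152·30 + 97·(-47) = 1)
The row with r = 1 (the gcd) gives the Bezout coefficients s = 30, t = -47.
Result: 152 · (30) + 97 · (-47) = 1.

gcd(152, 97) = 1; s = 30, t = -47 (check: 152·30 + 97·(-47) = 1).


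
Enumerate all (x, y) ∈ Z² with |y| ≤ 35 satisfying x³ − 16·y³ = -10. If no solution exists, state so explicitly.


The equation is x³ - 16y³ = -10. For fixed y, x³ = 16·y³ − 10, so a solution requires the RHS to be a perfect cube.
Strategy: iterate y from -35 to 35, compute RHS = 16·y³ − 10, and check whether it is a (positive or negative) perfect cube.
Check small values of y:
  y = 0: RHS = -10 is not a perfect cube.
  y = 1: RHS = 6 is not a perfect cube.
  y = -1: RHS = -26 is not a perfect cube.
  y = 2: RHS = 118 is not a perfect cube.
  y = -2: RHS = -138 is not a perfect cube.
  y = 3: RHS = 422 is not a perfect cube.
  y = -3: RHS = -442 is not a perfect cube.
Continuing the search up to |y| = 35 finds no solutions either.
No (x, y) in the scanned range satisfies the equation.

No integer solutions with |y| ≤ 35.


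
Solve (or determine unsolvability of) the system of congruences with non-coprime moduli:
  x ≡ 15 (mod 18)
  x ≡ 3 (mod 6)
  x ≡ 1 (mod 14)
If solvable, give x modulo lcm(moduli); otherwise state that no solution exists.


Moduli 18, 6, 14 are not pairwise coprime, so CRT works modulo lcm(m_i) when all pairwise compatibility conditions hold.
Pairwise compatibility: gcd(m_i, m_j) must divide a_i - a_j for every pair.
Merge one congruence at a time:
  Start: x ≡ 15 (mod 18).
  Combine with x ≡ 3 (mod 6): gcd(18, 6) = 6; 3 - 15 = -12, which IS divisible by 6, so compatible.
    Write x = 15 + 18·t and substitute into x ≡ 3 (mod 6): 18·t ≡ 3 − 15 = -12 (mod 6).
    Divide the congruence (and modulus) by g = 6: 3·t ≡ -2 (mod 1).
    Modulo 1 every t works; take t = 0.
    Then x = 15 + 18·0 = 15, valid modulo lcm(18, 6) = 18: x ≡ 15 (mod 18).
  Combine with x ≡ 1 (mod 14): gcd(18, 14) = 2; 1 - 15 = -14, which IS divisible by 2, so compatible.
    Write x = 15 + 18·t and substitute into x ≡ 1 (mod 14): 18·t ≡ 1 − 15 = -14 (mod 14).
    Divide the congruence (and modulus) by g = 2: 9·t ≡ -7 (mod 7).
    Reduce coefficients mod 7: 2·t ≡ 0 (mod 7).
    The inverse of 2 mod 7 is 4 (since 2·4 = 8 = 1·7 + 1), so t ≡ 4·0 = 0 ≡ 0 (mod 7).
    Then x = 15 + 18·0 = 15, valid modulo lcm(18, 14) = 126: x ≡ 15 (mod 126).
Verify: 15 mod 18 = 15, 15 mod 6 = 3, 15 mod 14 = 1.

x ≡ 15 (mod 126).


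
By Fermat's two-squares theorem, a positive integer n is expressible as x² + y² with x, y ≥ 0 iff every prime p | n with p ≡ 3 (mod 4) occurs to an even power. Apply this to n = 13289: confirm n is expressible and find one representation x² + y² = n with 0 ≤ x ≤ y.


Step 1: Factor n = 13289 = 97 · 137.
Step 2: Check the mod-4 condition on each prime factor: 97 ≡ 1 (mod 4), exponent 1; 137 ≡ 1 (mod 4), exponent 1.
All primes ≡ 3 (mod 4) appear to even exponent (or don't appear), so by the two-squares theorem n IS expressible as a sum of two squares.
Step 3: Build a representation. Here n = 97 · 137 is a product of primes ≡ 1 (mod 4). Each prime p ≡ 1 (mod 4) is itself a sum of two squares; find a² by testing p − a² for a perfect square:
  97: 97 − 1² = 96, 97 − 2² = 93, 97 − 3² = 88, 97 − 4² = 81 = 9² ⇒ 97 = 4² + 9².
  137: 137 − 1² = 136, 137 − 2² = 133, 137 − 3² = 128, 137 − 4² = 121 = 11² ⇒ 137 = 4² + 11².
  Combine using the Brahmagupta–Fibonacci identity (a² + b²)(c² + d²) = (ac − bd)² + (ad + bc)² = (ac + bd)² + (ad − bc)²:
  97 · 137 = 13289: from (4² + 9²)(4² + 11²), take (4·4 − 9·11, 4·11 + 9·4) = (16 − 99, 44 + 36) = (-83, 80); dropping signs (only squares matter) gives (83, 80); check 83² + 80² = 6889 + 6400 = 13289 ✓.
Step 4: Order so x ≤ y and verify: 80² + 83² = 6400 + 6889 = 13289 = n. ✓

n = 13289 = 80² + 83² (one valid representation with x ≤ y).


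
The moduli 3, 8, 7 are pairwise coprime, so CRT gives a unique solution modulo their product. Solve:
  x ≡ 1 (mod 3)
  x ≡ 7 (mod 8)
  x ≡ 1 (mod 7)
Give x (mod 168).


Moduli 3, 8, 7 are pairwise coprime; by CRT there is a unique solution modulo M = 3 · 8 · 7 = 168.
Solve pairwise, accumulating the modulus:
  Start with x ≡ 1 (mod 3).
  Combine with x ≡ 7 (mod 8): since gcd(3, 8) = 1, we get a unique residue mod 24.
    Write x = 1 + 3·t and substitute into x ≡ 7 (mod 8): 3·t ≡ 7 − 1 = 6 (mod 8).
    The inverse of 3 mod 8 is 3 (since 3·3 = 9 = 1·8 + 1), so t ≡ 3·6 = 18 ≡ 2 (mod 8).
    Then x = 1 + 3·2 = 7, valid modulo lcm(3, 8) = 24: x ≡ 7 (mod 24).
  Combine with x ≡ 1 (mod 7): since gcd(24, 7) = 1, we get a unique residue mod 168.
    Write x = 7 + 24·t and substitute into x ≡ 1 (mod 7): 24·t ≡ 1 − 7 = -6 (mod 7).
    Reduce coefficients mod 7: 3·t ≡ 1 (mod 7).
    The inverse of 3 mod 7 is 5 (since 3·5 = 15 = 2·7 + 1), so t ≡ 5·1 = 5 ≡ 5 (mod 7).
    Then x = 7 + 24·5 = 127, valid modulo lcm(24, 7) = 168: x ≡ 127 (mod 168).
Verify: 127 mod 3 = 1 ✓, 127 mod 8 = 7 ✓, 127 mod 7 = 1 ✓.

x ≡ 127 (mod 168).


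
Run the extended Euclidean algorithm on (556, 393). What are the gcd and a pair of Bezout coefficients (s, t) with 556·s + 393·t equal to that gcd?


Euclidean algorithm on (556, 393) — divide until remainder is 0:
  556 = 1 · 393 + 163
  393 = 2 · 163 + 67
  163 = 2 · 67 + 29
  67 = 2 · 29 + 9
  29 = 3 · 9 + 2
  9 = 4 · 2 + 1
  2 = 2 · 1 + 0
gcd(556, 393) = 1.
Track Bezout coefficients alongside the remainders: start with r₀ = 556 = a·1 + b·0 (s = 1, t = 0) and r₁ = 393 = a·0 + b·1 (s = 0, t = 1); each new remainder r_{k+1} = r_{k-1} − q_k·r_k inherits s_{k+1} = s_{k-1} − q_k·s_k, t_{k+1} = t_{k-1} − q_k·t_k, so r_k = a·s_k + b·t_k at every step:
  q = 1: r = 163, s = 1 − 1·0 = 1, t = 0 − 1·1 = -1  (check: 556·1 + 393·(-1) = 163)
  q = 2: r = 67, s = 0 − 2·1 = -2, t = 1 − 2·(-1) = 3  (check: 556·(-2) + 393·3 = 67)
  q = 2: r = 29, s = 1 − 2·(-2) = 5, t = -1 − 2·3 = -7  (check: 556·5 + 393·(-7) = 29)
  q = 2: r = 9, s = -2 − 2·5 = -12, t = 3 − 2·(-7) = 17  (check: 556·(-12) + 393·17 = 9)
  q = 3: r = 2, s = 5 − 3·(-12) = 41, t = -7 − 3·17 = -58  (check: 556·41 + 393·(-58) = 2)
  q = 4: r = 1, s = -12 − 4·41 = -176, t = 17 − 4·(-58) = 249  (check: 556·(-176) + 393·249 = 1)
The row with r = 1 (the gcd) gives the Bezout coefficients s = -176, t = 249.
Result: 556 · (-176) + 393 · (249) = 1.

gcd(556, 393) = 1; s = -176, t = 249 (check: 556·(-176) + 393·249 = 1).


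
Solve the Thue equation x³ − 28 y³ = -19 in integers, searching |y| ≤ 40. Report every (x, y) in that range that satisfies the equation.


The equation is x³ - 28y³ = -19. For fixed y, x³ = 28·y³ − 19, so a solution requires the RHS to be a perfect cube.
Strategy: iterate y from -40 to 40, compute RHS = 28·y³ − 19, and check whether it is a (positive or negative) perfect cube.
Check small values of y:
  y = 0: RHS = -19 is not a perfect cube.
  y = 1: RHS = 9 is not a perfect cube.
  y = -1: RHS = -47 is not a perfect cube.
  y = 2: RHS = 205 is not a perfect cube.
  y = -2: RHS = -243 is not a perfect cube.
  y = 3: RHS = 737 is not a perfect cube.
  y = -3: RHS = -775 is not a perfect cube.
Continuing the search up to |y| = 40 finds no solutions either.
No (x, y) in the scanned range satisfies the equation.

No integer solutions with |y| ≤ 40.
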